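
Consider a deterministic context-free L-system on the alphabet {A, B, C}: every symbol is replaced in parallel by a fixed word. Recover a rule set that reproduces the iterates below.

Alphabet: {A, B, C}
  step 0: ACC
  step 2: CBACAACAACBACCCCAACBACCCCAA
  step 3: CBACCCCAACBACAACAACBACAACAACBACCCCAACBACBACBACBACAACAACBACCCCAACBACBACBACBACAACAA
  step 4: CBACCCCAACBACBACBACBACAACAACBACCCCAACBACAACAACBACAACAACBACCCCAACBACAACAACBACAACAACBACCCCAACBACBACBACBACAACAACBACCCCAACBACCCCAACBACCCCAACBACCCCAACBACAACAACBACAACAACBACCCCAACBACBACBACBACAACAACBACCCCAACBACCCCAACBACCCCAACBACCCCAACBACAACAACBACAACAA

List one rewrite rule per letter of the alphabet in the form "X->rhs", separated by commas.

A->CAA, B->CCC, C->CBA

  step 3 ⇒ step 4: CBACCCCAACBACAACAACBACAACAACBACCCCAACBACBACBACBACAACAACBACCCCAACBACBACBACBACAACAA ⇒ CBA·CCC·CAA·CBA·CBA·CBA·CBA·CAA·CAA·CBA·CCC·CAA·CBA·CAA·CAA·CBA·CAA·CAA·CBA·CCC·CAA·CBA·CAA·CAA·CBA·CAA·CAA·CBA·CCC·CAA·CBA·CBA·CBA·CBA·CAA·CAA·CBA·CCC·CAA·CBA·CCC·CAA·CBA·CCC·CAA·CBA·CCC·CAA·CBA·CAA·CAA·CBA·CAA·CAA·CBA·CCC·CAA·CBA·CBA·CBA·CBA·CAA·CAA·CBA·CCC·CAA·CBA·CCC·CAA·CBA·CCC·CAA·CBA·CCC·CAA·CBA·CAA·CAA·CBA·CAA·CAA
    A ↦ CAA
    B ↦ CCC
    C ↦ CBA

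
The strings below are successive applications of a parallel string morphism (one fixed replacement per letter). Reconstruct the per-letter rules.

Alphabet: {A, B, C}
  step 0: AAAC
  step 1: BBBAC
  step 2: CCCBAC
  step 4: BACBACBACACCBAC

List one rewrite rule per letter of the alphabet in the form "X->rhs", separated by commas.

A->B, B->C, C->AC

  step 1 ⇒ step 2: BBBAC ⇒ C·C·C·B·AC
    A ↦ B
    B ↦ C
    C ↦ AC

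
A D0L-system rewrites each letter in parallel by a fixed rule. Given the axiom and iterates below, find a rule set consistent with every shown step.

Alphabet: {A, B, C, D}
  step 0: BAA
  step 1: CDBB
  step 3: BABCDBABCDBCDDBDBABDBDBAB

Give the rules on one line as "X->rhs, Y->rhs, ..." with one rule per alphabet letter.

A->B, B->CD, C->DBD, D->BAB

  step 0 ⇒ step 1: BAA ⇒ CD·B·B
    A ↦ B
    B ↦ CD
    C ↦ DBD  (constrained at step 1)
    D ↦ BAB  (constrained at step 1)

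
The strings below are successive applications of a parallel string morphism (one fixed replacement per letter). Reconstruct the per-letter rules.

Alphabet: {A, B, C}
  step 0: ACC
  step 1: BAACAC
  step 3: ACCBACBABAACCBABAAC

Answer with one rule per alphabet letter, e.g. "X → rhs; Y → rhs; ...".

  step 0 ⇒ step 1: ACC ⇒ BA·AC·AC
    A ↦ BA
    C ↦ AC
    B ↦ C  (constrained at step 1)

A->BA, B->C, C->AC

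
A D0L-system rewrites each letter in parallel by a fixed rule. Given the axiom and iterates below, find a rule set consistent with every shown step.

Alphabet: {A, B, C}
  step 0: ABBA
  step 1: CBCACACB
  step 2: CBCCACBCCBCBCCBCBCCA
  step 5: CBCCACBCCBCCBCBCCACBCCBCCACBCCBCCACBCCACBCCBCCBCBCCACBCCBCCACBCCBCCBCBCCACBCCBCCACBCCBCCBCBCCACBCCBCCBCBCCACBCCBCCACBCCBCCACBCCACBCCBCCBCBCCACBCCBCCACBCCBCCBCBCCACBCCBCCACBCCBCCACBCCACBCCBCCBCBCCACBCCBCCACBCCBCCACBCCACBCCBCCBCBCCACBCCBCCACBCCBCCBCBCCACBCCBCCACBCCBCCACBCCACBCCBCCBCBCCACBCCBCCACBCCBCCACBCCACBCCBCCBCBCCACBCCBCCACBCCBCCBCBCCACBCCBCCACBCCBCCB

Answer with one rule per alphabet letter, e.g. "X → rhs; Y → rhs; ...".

A->CB, B->CA, C->CBC

  step 1 ⇒ step 2: CBCACACB ⇒ CBC·CA·CBC·CB·CBC·CB·CBC·CA
    A ↦ CB
    B ↦ CA
    C ↦ CBC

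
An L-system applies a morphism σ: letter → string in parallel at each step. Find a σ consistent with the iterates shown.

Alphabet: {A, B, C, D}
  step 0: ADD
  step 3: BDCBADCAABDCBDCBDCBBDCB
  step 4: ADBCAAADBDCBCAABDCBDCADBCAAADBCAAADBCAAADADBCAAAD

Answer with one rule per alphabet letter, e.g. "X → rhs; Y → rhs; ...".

  step 3 ⇒ step 4: BDCBADCAABDCBDCBDCBBDCB ⇒ AD·B·CAA·AD·BDC·B·CAA·BDC·BDC·AD·B·CAA·AD·B·CAA·AD·B·CAA·AD·AD·B·CAA·AD
    A ↦ BDC
    B ↦ AD
    C ↦ CAA
    D ↦ B

A->BDC, B->AD, C->CAA, D->B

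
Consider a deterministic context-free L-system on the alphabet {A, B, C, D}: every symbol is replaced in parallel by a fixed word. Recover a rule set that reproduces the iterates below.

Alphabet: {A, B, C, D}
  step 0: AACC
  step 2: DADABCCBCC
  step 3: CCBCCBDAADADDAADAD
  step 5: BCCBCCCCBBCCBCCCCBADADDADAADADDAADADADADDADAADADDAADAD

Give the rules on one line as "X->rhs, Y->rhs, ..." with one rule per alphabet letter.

  step 2 ⇒ step 3: DADABCCBCC ⇒ CC·B·CC·B·DA·AD·AD·DA·AD·AD
    A ↦ B
    B ↦ DA
    C ↦ AD
    D ↦ CC

A->B, B->DA, C->AD, D->CC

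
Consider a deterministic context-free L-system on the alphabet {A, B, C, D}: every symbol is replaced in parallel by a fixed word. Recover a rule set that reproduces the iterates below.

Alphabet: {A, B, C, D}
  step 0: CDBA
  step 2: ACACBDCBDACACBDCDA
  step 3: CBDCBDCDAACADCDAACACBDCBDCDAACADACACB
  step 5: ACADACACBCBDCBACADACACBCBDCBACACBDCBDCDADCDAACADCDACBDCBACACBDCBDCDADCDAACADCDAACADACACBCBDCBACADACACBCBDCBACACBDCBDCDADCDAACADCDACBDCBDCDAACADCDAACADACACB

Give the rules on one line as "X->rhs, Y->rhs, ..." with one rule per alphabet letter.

  step 2 ⇒ step 3: ACACBDCBDACACBDCDA ⇒ CB·D·CB·D·CDA·ACA·D·CDA·ACA·CB·D·CB·D·CDA·ACA·D·ACA·CB
    A ↦ CB
    B ↦ CDA
    C ↦ D
    D ↦ ACA

A->CB, B->CDA, C->D, D->ACA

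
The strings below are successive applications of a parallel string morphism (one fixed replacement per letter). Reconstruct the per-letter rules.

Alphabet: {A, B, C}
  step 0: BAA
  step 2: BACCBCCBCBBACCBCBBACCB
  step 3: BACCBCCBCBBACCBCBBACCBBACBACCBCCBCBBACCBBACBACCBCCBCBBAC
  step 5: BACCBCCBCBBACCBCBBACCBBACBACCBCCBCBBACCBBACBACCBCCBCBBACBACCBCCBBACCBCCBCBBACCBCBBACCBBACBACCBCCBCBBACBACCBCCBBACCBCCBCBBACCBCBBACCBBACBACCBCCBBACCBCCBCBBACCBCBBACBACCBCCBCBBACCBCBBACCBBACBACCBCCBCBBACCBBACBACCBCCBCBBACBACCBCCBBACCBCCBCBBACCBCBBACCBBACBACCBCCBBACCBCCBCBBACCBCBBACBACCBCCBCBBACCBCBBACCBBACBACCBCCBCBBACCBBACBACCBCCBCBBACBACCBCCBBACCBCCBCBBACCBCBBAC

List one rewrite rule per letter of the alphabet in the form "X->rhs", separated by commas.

  step 2 ⇒ step 3: BACCBCCBCBBACCBCBBACCB ⇒ BAC·CBC·CB·CB·BAC·CB·CB·BAC·CB·BAC·BAC·CBC·CB·CB·BAC·CB·BAC·BAC·CBC·CB·CB·BAC
    A ↦ CBC
    B ↦ BAC
    C ↦ CB

A->CBC, B->BAC, C->CB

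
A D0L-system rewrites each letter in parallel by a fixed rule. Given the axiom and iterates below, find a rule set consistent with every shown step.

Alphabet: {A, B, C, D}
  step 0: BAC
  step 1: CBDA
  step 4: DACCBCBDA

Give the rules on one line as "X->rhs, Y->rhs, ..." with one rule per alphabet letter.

A->B, B->C, C->DA, D->C

  step 0 ⇒ step 1: BAC ⇒ C·B·DA
    A ↦ B
    B ↦ C
    C ↦ DA
    D ↦ C  (constrained at step 1)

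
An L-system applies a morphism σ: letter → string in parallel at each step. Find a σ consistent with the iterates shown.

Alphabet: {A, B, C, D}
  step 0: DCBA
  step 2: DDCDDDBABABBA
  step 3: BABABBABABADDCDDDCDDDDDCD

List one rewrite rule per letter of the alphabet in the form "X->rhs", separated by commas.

  step 2 ⇒ step 3: DDCDDDBABABBA ⇒ BA·BA·B·BA·BA·BA·DD·CD·DD·CD·DD·DD·CD
    A ↦ CD
    B ↦ DD
    C ↦ B
    D ↦ BA

A->CD, B->DD, C->B, D->BA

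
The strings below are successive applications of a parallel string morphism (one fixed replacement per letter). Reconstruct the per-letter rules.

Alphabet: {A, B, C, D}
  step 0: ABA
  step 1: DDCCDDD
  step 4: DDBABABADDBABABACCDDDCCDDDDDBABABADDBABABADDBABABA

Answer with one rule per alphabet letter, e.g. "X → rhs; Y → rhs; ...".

  step 0 ⇒ step 1: ABA ⇒ DD·CCD·DD
    A ↦ DD
    B ↦ CCD
    C ↦ D  (constrained at step 1)
    D ↦ BA  (constrained at step 1)

A->DD, B->CCD, C->D, D->BA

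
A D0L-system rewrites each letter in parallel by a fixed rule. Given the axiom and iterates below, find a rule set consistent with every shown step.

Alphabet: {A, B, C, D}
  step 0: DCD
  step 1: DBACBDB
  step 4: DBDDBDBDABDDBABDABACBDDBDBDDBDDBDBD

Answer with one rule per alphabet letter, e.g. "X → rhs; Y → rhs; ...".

A->AB, B->D, C->ACB, D->DB

  step 0 ⇒ step 1: DCD ⇒ DB·ACB·DB
    C ↦ ACB
    D ↦ DB
    A ↦ AB  (constrained at step 1)
    B ↦ D  (constrained at step 1)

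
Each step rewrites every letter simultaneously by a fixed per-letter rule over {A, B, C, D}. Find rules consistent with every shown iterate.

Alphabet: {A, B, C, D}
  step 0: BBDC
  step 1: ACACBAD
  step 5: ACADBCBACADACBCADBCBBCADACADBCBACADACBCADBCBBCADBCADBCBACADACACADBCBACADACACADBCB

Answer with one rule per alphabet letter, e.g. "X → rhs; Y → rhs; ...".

A->BC, B->AC, C->AD, D->B

  step 0 ⇒ step 1: BBDC ⇒ AC·AC·B·AD
    B ↦ AC
    C ↦ AD
    D ↦ B
    A ↦ BC  (constrained at step 1)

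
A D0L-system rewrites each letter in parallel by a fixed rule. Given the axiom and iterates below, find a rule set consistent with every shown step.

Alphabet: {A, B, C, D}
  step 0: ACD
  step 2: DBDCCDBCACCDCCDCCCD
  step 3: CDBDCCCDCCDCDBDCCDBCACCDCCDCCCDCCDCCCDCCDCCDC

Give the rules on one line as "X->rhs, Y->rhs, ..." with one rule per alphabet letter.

A->BCA, B->DBD, C->CCD, D->C

  step 2 ⇒ step 3: DBDCCDBCACCDCCDCCCD ⇒ C·DBD·C·CCD·CCD·C·DBD·CCD·BCA·CCD·CCD·C·CCD·CCD·C·CCD·CCD·CCD·C
    A ↦ BCA
    B ↦ DBD
    C ↦ CCD
    D ↦ C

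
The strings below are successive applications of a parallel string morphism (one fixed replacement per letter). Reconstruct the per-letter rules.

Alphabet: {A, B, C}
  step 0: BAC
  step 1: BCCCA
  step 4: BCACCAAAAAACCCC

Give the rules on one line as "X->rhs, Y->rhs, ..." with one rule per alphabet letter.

  step 0 ⇒ step 1: BAC ⇒ BC·CC·A
    A ↦ CC
    B ↦ BC
    C ↦ A

A->CC, B->BC, C->A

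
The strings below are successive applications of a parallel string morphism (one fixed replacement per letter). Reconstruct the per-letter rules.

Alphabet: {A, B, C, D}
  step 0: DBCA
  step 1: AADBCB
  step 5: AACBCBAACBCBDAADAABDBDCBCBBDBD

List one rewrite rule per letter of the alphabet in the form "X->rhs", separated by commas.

  step 0 ⇒ step 1: DBCA ⇒ AA·D·B·CB
    A ↦ CB
    B ↦ D
    C ↦ B
    D ↦ AA

A->CB, B->D, C->B, D->AA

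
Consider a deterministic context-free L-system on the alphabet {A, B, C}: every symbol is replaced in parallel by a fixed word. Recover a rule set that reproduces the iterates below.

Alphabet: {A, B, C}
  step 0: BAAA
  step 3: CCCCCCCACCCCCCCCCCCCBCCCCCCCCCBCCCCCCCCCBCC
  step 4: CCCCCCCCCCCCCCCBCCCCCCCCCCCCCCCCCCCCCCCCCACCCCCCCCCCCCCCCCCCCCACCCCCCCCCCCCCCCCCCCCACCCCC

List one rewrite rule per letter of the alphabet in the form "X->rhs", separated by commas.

A->CB, B->CAC, C->CC

  step 3 ⇒ step 4: CCCCCCCACCCCCCCCCCCCBCCCCCCCCCBCCCCCCCCCBCC ⇒ CC·CC·CC·CC·CC·CC·CC·CB·CC·CC·CC·CC·CC·CC·CC·CC·CC·CC·CC·CC·CAC·CC·CC·CC·CC·CC·CC·CC·CC·CC·CAC·CC·CC·CC·CC·CC·CC·CC·CC·CC·CAC·CC·CC
    A ↦ CB
    B ↦ CAC
    C ↦ CC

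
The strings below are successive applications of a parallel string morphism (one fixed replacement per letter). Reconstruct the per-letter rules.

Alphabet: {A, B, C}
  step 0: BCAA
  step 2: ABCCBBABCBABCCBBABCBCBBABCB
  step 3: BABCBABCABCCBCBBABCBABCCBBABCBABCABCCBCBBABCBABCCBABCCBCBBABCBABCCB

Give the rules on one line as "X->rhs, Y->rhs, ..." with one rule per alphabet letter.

  step 2 ⇒ step 3: ABCCBBABCBABCCBBABCBCBBABCB ⇒ BAB·CB·ABC·ABC·CB·CB·BAB·CB·ABC·CB·BAB·CB·ABC·ABC·CB·CB·BAB·CB·ABC·CB·ABC·CB·CB·BAB·CB·ABC·CB
    A ↦ BAB
    B ↦ CB
    C ↦ ABC

A->BAB, B->CB, C->ABC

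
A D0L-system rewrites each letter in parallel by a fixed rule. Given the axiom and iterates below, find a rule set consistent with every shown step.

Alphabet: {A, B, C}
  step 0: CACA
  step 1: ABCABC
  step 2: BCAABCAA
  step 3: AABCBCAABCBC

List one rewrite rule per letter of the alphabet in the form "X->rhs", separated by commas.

A->BC, B->A, C->A

  step 2 ⇒ step 3: BCAABCAA ⇒ A·A·BC·BC·A·A·BC·BC
    A ↦ BC
    B ↦ A
    C ↦ A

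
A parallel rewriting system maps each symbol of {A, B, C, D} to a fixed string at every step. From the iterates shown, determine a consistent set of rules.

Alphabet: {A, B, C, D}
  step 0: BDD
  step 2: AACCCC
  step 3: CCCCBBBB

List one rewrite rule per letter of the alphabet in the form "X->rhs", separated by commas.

  step 2 ⇒ step 3: AACCCC ⇒ CC·CC·B·B·B·B
    A ↦ CC
    C ↦ B
    B ↦ DD  (constrained at step 0)
    D ↦ A  (constrained at step 0)

A->CC, B->DD, C->B, D->A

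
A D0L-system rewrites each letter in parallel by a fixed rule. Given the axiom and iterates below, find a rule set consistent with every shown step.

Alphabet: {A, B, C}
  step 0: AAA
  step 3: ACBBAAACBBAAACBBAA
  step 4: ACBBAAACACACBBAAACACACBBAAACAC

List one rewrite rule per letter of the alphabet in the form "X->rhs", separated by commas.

A->AC, B->A, C->BB

  step 3 ⇒ step 4: ACBBAAACBBAAACBBAA ⇒ AC·BB·A·A·AC·AC·AC·BB·A·A·AC·AC·AC·BB·A·A·AC·AC
    A ↦ AC
    B ↦ A
    C ↦ BB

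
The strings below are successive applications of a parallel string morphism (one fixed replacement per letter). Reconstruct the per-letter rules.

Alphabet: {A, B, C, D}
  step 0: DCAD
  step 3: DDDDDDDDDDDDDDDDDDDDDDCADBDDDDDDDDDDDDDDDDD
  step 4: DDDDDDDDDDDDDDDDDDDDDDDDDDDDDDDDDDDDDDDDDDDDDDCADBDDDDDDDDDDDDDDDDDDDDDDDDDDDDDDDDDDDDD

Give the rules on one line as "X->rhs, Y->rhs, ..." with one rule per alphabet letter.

A->ADB, B->D, C->DDC, D->DD

  step 3 ⇒ step 4: DDDDDDDDDDDDDDDDDDDDDDCADBDDDDDDDDDDDDDDDDD ⇒ DD·DD·DD·DD·DD·DD·DD·DD·DD·DD·DD·DD·DD·DD·DD·DD·DD·DD·DD·DD·DD·DD·DDC·ADB·DD·D·DD·DD·DD·DD·DD·DD·DD·DD·DD·DD·DD·DD·DD·DD·DD·DD·DD
    A ↦ ADB
    B ↦ D
    C ↦ DDC
    D ↦ DD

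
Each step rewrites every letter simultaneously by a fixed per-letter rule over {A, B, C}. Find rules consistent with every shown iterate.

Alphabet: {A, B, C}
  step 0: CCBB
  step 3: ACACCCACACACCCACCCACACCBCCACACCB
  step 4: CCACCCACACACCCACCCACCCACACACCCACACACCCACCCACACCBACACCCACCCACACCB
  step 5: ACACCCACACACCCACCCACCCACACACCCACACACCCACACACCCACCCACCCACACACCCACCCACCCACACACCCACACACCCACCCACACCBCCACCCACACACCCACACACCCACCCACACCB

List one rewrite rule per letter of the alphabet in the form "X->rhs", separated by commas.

  step 4 ⇒ step 5: CCACCCACACACCCACCCACCCACACACCCACACACCCACCCACACCBACACCCACCCACACCB ⇒ AC·AC·CC·AC·AC·AC·CC·AC·CC·AC·CC·AC·AC·AC·CC·AC·AC·AC·CC·AC·AC·AC·CC·AC·CC·AC·CC·AC·AC·AC·CC·AC·CC·AC·CC·AC·AC·AC·CC·AC·AC·AC·CC·AC·CC·AC·AC·CB·CC·AC·CC·AC·AC·AC·CC·AC·AC·AC·CC·AC·CC·AC·AC·CB
    A ↦ CC
    B ↦ CB
    C ↦ AC

A->CC, B->CB, C->AC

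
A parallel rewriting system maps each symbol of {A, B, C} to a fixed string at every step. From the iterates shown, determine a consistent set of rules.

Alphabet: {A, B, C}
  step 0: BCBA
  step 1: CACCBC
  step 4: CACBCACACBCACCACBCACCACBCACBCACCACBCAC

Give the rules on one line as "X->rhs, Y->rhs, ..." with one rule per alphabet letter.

  step 0 ⇒ step 1: BCBA ⇒ C·AC·C·BC
    A ↦ BC
    B ↦ C
    C ↦ AC

A->BC, B->C, C->AC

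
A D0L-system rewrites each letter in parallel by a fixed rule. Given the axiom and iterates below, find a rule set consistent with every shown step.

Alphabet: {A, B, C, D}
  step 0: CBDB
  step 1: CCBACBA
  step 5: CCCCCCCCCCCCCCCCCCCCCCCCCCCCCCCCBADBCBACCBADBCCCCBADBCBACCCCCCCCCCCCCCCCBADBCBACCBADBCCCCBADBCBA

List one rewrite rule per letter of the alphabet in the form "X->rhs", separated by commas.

  step 0 ⇒ step 1: CBDB ⇒ CC·BA·C·BA
    B ↦ BA
    C ↦ CC
    D ↦ C
    A ↦ DB  (constrained at step 1)

A->DB, B->BA, C->CC, D->C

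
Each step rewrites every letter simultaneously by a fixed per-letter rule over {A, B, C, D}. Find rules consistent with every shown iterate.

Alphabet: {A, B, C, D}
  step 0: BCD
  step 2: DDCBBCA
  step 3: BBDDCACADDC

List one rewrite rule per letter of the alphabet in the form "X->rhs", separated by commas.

A->C, B->CA, C->DD, D->B

  step 2 ⇒ step 3: DDCBBCA ⇒ B·B·DD·CA·CA·DD·C
    A ↦ C
    B ↦ CA
    C ↦ DD
    D ↦ B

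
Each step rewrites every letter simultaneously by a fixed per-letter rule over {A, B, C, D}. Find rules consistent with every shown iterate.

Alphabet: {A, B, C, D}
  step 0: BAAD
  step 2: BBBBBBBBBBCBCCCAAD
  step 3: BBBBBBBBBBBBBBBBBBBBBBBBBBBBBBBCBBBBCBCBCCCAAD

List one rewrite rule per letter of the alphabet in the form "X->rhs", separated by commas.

  step 2 ⇒ step 3: BBBBBBBBBBCBCCCAAD ⇒ BBB·BBB·BBB·BBB·BBB·BBB·BBB·BBB·BBB·BBB·BC·BBB·BC·BC·BC·C·C·AAD
    A ↦ C
    B ↦ BBB
    C ↦ BC
    D ↦ AAD

A->C, B->BBB, C->BC, D->AAD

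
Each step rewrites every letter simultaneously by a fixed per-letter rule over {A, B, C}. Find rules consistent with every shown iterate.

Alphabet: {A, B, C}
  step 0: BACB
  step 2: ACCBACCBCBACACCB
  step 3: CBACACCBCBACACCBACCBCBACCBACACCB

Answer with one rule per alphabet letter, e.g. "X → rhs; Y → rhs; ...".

A->CB, B->CB, C->AC

  step 2 ⇒ step 3: ACCBACCBCBACACCB ⇒ CB·AC·AC·CB·CB·AC·AC·CB·AC·CB·CB·AC·CB·AC·AC·CB
    A ↦ CB
    B ↦ CB
    C ↦ AC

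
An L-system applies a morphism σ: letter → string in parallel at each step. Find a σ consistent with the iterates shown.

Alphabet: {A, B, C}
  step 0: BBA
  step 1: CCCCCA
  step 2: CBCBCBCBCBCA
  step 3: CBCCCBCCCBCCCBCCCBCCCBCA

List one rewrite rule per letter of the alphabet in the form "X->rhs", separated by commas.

  step 2 ⇒ step 3: CBCBCBCBCBCA ⇒ CB·CC·CB·CC·CB·CC·CB·CC·CB·CC·CB·CA
    A ↦ CA
    B ↦ CC
    C ↦ CB

A->CA, B->CC, C->CB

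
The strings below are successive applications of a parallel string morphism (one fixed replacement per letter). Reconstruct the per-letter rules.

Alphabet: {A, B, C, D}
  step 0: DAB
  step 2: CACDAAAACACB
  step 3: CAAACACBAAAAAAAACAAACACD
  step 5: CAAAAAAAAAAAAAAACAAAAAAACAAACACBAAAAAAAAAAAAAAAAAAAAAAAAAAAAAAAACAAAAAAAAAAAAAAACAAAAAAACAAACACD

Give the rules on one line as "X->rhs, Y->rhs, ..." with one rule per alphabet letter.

A->AA, B->CD, C->CA, D->CB

  step 2 ⇒ step 3: CACDAAAACACB ⇒ CA·AA·CA·CB·AA·AA·AA·AA·CA·AA·CA·CD
    A ↦ AA
    B ↦ CD
    C ↦ CA
    D ↦ CB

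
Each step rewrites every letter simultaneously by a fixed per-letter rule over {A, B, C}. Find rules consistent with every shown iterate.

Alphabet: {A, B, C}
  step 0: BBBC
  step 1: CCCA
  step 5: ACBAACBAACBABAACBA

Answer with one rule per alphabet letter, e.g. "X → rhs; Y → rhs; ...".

  step 0 ⇒ step 1: BBBC ⇒ C·C·C·A
    B ↦ C
    C ↦ A
    A ↦ BA  (constrained at step 1)

A->BA, B->C, C->A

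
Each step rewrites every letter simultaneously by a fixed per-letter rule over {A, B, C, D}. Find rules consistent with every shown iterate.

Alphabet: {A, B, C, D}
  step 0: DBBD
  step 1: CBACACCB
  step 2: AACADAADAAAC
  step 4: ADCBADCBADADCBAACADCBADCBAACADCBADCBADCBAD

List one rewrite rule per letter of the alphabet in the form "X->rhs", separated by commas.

  step 1 ⇒ step 2: CBACACCB ⇒ A·AC·AD·A·AD·A·A·AC
    A ↦ AD
    B ↦ AC
    C ↦ A
  step 0 ⇒ step 1: DBBD ⇒ CB·AC·AC·CB
    D ↦ CB

A->AD, B->AC, C->A, D->CB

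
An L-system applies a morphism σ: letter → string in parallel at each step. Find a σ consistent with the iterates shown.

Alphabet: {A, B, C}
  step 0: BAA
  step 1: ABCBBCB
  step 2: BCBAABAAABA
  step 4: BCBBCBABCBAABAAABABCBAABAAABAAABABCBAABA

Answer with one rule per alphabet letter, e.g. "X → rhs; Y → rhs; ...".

  step 1 ⇒ step 2: ABCBBCB ⇒ BCB·A·AB·A·A·AB·A
    A ↦ BCB
    B ↦ A
    C ↦ AB

A->BCB, B->A, C->AB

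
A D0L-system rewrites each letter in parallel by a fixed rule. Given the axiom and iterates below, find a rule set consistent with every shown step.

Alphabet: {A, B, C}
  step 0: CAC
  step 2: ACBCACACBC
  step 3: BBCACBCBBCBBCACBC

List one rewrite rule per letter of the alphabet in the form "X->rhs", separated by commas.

A->B, B->AC, C->BC

  step 2 ⇒ step 3: ACBCACACBC ⇒ B·BC·AC·BC·B·BC·B·BC·AC·BC
    A ↦ B
    B ↦ AC
    C ↦ BC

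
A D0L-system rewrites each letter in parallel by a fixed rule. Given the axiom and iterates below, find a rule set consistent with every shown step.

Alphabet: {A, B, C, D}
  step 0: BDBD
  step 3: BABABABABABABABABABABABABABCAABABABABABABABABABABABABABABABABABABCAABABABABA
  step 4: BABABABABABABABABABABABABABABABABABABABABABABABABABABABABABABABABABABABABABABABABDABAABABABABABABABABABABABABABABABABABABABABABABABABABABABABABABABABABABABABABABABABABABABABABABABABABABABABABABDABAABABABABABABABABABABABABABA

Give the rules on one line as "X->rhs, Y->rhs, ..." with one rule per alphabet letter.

  step 3 ⇒ step 4: BABABABABABABABABABABABABABCAABABABABABABABABABABABABABABABABABABCAABABABABA ⇒ BAB·ABA·BAB·ABA·BAB·ABA·BAB·ABA·BAB·ABA·BAB·ABA·BAB·ABA·BAB·ABA·BAB·ABA·BAB·ABA·BAB·ABA·BAB·ABA·BAB·ABA·BAB·D·ABA·ABA·BAB·ABA·BAB·ABA·BAB·ABA·BAB·ABA·BAB·ABA·BAB·ABA·BAB·ABA·BAB·ABA·BAB·ABA·BAB·ABA·BAB·ABA·BAB·ABA·BAB·ABA·BAB·ABA·BAB·ABA·BAB·ABA·BAB·ABA·BAB·D·ABA·ABA·BAB·ABA·BAB·ABA·BAB·ABA·BAB·ABA
    A ↦ ABA
    B ↦ BAB
    C ↦ D
    D ↦ CA  (constrained at step 0)

A->ABA, B->BAB, C->D, D->CA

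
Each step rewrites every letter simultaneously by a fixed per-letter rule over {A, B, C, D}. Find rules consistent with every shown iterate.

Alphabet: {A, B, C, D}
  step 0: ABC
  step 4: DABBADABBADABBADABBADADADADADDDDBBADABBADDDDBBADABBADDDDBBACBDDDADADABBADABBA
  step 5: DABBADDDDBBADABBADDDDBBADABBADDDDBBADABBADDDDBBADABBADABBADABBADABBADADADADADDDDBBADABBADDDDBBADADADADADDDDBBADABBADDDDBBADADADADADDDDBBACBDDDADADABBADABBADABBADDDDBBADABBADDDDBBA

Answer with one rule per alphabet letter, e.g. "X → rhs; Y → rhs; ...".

  step 4 ⇒ step 5: DABBADABBADABBADABBADADADADADDDDBBADABBADDDDBBADABBADDDDBBACBDDDADADABBADABBA ⇒ DA·BBA·DD·DD·BBA·DA·BBA·DD·DD·BBA·DA·BBA·DD·DD·BBA·DA·BBA·DD·DD·BBA·DA·BBA·DA·BBA·DA·BBA·DA·BBA·DA·DA·DA·DA·DD·DD·BBA·DA·BBA·DD·DD·BBA·DA·DA·DA·DA·DD·DD·BBA·DA·BBA·DD·DD·BBA·DA·DA·DA·DA·DD·DD·BBA·CB·DD·DA·DA·DA·BBA·DA·BBA·DA·BBA·DD·DD·BBA·DA·BBA·DD·DD·BBA
    A ↦ BBA
    B ↦ DD
    C ↦ CB
    D ↦ DA

A->BBA, B->DD, C->CB, D->DA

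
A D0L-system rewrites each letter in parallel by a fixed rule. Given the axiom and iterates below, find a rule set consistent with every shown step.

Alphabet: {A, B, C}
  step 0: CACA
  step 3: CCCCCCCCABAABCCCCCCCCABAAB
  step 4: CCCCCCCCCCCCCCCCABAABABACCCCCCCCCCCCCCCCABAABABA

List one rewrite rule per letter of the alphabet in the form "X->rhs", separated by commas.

  step 3 ⇒ step 4: CCCCCCCCABAABCCCCCCCCABAAB ⇒ CC·CC·CC·CC·CC·CC·CC·CC·AB·A·AB·AB·A·CC·CC·CC·CC·CC·CC·CC·CC·AB·A·AB·AB·A
    A ↦ AB
    B ↦ A
    C ↦ CC

A->AB, B->A, C->CC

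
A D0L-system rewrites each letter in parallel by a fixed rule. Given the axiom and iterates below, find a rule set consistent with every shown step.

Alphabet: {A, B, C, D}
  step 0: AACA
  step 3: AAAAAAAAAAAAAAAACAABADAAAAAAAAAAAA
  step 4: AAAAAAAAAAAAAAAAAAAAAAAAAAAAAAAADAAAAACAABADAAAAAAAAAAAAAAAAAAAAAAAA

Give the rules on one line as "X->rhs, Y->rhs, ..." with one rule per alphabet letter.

A->AA, B->C, C->DA, D->BAD

  step 3 ⇒ step 4: AAAAAAAAAAAAAAAACAABADAAAAAAAAAAAA ⇒ AA·AA·AA·AA·AA·AA·AA·AA·AA·AA·AA·AA·AA·AA·AA·AA·DA·AA·AA·C·AA·BAD·AA·AA·AA·AA·AA·AA·AA·AA·AA·AA·AA·AA
    A ↦ AA
    B ↦ C
    C ↦ DA
    D ↦ BAD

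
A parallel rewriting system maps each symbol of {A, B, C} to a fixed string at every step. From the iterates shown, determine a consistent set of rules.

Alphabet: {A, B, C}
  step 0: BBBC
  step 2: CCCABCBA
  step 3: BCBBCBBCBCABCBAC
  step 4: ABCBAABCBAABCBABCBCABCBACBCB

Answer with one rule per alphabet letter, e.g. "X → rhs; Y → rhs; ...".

A->C, B->A, C->BCB

  step 3 ⇒ step 4: BCBBCBBCBCABCBAC ⇒ A·BCB·A·A·BCB·A·A·BCB·A·BCB·C·A·BCB·A·C·BCB
    A ↦ C
    B ↦ A
    C ↦ BCB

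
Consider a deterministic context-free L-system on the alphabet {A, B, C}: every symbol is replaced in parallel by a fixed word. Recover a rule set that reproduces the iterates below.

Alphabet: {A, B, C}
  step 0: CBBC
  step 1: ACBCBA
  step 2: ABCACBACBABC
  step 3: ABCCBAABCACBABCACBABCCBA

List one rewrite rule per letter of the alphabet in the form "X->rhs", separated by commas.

A->ABC, B->CB, C->A

  step 2 ⇒ step 3: ABCACBACBABC ⇒ ABC·CB·A·ABC·A·CB·ABC·A·CB·ABC·CB·A
    A ↦ ABC
    B ↦ CB
    C ↦ A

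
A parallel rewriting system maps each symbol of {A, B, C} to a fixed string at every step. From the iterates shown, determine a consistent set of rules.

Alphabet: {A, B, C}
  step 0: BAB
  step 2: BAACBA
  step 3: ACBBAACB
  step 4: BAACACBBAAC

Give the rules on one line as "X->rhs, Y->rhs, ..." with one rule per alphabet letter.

  step 3 ⇒ step 4: ACBBAACB ⇒ B·A·AC·AC·B·B·A·AC
    A ↦ B
    B ↦ AC
    C ↦ A

A->B, B->AC, C->A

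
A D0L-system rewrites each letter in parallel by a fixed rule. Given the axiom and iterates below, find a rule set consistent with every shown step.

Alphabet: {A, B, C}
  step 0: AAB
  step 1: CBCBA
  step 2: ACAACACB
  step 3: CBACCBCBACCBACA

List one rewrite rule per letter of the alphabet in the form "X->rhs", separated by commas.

  step 2 ⇒ step 3: ACAACACB ⇒ CB·AC·CB·CB·AC·CB·AC·A
    A ↦ CB
    B ↦ A
    C ↦ AC

A->CB, B->A, C->AC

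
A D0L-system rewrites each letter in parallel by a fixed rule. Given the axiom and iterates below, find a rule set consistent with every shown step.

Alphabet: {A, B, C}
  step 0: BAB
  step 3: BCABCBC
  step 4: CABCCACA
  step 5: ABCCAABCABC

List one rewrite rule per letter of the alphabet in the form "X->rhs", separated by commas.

  step 4 ⇒ step 5: CABCCACA ⇒ A·BC·C·A·A·BC·A·BC
    A ↦ BC
    B ↦ C
    C ↦ A

A->BC, B->C, C->A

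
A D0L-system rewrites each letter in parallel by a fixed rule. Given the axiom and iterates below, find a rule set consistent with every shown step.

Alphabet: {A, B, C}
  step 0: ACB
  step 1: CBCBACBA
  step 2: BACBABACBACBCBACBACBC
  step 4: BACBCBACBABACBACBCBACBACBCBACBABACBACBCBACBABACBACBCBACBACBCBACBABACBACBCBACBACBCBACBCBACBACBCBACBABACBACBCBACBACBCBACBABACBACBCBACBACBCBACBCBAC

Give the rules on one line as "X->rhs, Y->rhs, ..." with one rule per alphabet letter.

  step 1 ⇒ step 2: CBCBACBA ⇒ BAC·BA·BAC·BA·CBC·BAC·BA·CBC
    A ↦ CBC
    B ↦ BA
    C ↦ BAC

A->CBC, B->BA, C->BAC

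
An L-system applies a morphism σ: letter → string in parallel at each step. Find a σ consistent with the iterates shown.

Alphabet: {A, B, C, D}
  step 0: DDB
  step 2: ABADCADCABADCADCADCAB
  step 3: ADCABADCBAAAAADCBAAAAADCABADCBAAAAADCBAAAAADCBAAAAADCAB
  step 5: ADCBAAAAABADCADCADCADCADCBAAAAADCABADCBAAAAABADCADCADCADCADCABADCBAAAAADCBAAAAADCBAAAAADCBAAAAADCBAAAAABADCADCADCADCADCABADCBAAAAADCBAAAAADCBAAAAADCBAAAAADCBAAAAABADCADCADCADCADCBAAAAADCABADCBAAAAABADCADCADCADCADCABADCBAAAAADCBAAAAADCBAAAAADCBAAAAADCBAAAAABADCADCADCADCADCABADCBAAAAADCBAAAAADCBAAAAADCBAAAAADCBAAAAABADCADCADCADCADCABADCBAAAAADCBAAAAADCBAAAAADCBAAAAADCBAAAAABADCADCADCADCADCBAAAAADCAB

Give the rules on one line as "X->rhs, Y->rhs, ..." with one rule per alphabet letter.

A->ADC, B->AB, C->AA, D->BAA

  step 2 ⇒ step 3: ABADCADCABADCADCADCAB ⇒ ADC·AB·ADC·BAA·AA·ADC·BAA·AA·ADC·AB·ADC·BAA·AA·ADC·BAA·AA·ADC·BAA·AA·ADC·AB
    A ↦ ADC
    B ↦ AB
    C ↦ AA
    D ↦ BAA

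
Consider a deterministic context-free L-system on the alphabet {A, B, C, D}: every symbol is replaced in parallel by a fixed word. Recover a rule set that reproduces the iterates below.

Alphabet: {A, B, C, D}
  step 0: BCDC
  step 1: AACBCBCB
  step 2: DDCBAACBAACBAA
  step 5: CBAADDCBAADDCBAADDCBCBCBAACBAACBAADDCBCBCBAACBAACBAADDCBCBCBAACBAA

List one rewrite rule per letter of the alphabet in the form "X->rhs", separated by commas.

A->D, B->AA, C->CB, D->CB

  step 1 ⇒ step 2: AACBCBCB ⇒ D·D·CB·AA·CB·AA·CB·AA
    A ↦ D
    B ↦ AA
    C ↦ CB
  step 0 ⇒ step 1: BCDC ⇒ AA·CB·CB·CB
    D ↦ CB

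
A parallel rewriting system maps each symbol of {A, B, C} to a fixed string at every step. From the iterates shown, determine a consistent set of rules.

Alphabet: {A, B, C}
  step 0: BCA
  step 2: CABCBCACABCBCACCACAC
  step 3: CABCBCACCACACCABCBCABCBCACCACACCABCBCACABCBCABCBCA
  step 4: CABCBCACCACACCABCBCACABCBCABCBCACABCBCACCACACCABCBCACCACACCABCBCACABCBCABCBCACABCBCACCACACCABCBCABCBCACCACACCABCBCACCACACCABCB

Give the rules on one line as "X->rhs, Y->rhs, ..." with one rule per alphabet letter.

  step 3 ⇒ step 4: CABCBCACCACACCABCBCABCBCACCACACCABCBCACABCBCABCBCA ⇒ CA·BCB·CAC·CA·CAC·CA·BCB·CA·CA·BCB·CA·BCB·CA·CA·BCB·CAC·CA·CAC·CA·BCB·CAC·CA·CAC·CA·BCB·CA·CA·BCB·CA·BCB·CA·CA·BCB·CAC·CA·CAC·CA·BCB·CA·BCB·CAC·CA·CAC·CA·BCB·CAC·CA·CAC·CA·BCB
    A ↦ BCB
    B ↦ CAC
    C ↦ CA

A->BCB, B->CAC, C->CA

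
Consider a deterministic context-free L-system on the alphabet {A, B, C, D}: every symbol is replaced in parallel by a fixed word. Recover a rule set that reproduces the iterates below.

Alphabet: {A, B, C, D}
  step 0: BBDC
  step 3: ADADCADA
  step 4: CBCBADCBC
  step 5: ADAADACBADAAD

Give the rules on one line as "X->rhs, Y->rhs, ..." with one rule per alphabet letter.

A->C, B->A, C->AD, D->B

  step 4 ⇒ step 5: CBCBADCBC ⇒ AD·A·AD·A·C·B·AD·A·AD
    A ↦ C
    B ↦ A
    C ↦ AD
    D ↦ B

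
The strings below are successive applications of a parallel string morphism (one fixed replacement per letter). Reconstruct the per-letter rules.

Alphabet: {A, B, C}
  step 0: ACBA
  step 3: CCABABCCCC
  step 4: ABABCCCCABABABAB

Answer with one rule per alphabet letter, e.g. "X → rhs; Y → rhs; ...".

A->C, B->C, C->AB

  step 3 ⇒ step 4: CCABABCCCC ⇒ AB·AB·C·C·C·C·AB·AB·AB·AB
    A ↦ C
    B ↦ C
    C ↦ AB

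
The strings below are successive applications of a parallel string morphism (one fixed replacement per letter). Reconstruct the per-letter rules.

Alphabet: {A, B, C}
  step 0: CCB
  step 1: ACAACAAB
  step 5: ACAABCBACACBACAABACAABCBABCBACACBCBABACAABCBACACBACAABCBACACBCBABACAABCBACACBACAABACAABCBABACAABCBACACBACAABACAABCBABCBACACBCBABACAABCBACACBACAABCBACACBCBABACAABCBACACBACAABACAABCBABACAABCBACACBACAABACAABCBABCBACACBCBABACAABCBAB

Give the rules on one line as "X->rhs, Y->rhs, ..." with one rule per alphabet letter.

A->CB, B->AB, C->ACA

  step 0 ⇒ step 1: CCB ⇒ ACA·ACA·AB
    B ↦ AB
    C ↦ ACA
    A ↦ CB  (constrained at step 1)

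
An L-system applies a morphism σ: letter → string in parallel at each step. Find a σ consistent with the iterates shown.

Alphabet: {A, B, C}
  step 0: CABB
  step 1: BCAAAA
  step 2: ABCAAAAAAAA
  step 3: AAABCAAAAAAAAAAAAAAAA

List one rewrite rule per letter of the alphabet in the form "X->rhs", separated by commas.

A->AA, B->A, C->BC

  step 2 ⇒ step 3: ABCAAAAAAAA ⇒ AA·A·BC·AA·AA·AA·AA·AA·AA·AA·AA
    A ↦ AA
    B ↦ A
    C ↦ BC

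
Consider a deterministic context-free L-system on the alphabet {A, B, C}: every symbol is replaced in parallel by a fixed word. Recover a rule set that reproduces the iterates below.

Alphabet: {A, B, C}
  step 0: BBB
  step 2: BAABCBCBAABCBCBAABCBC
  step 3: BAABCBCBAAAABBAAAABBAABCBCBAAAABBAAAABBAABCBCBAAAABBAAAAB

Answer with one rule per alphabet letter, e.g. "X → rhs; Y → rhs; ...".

  step 2 ⇒ step 3: BAABCBCBAABCBCBAABCBC ⇒ BAA·BC·BC·BAA·AAB·BAA·AAB·BAA·BC·BC·BAA·AAB·BAA·AAB·BAA·BC·BC·BAA·AAB·BAA·AAB
    A ↦ BC
    B ↦ BAA
    C ↦ AAB

A->BC, B->BAA, C->AAB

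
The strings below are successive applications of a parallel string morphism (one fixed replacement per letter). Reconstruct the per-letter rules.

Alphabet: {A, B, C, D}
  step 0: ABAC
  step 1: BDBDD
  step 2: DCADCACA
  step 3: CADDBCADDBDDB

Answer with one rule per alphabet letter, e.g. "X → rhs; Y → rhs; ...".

  step 2 ⇒ step 3: DCADCACA ⇒ CA·DD·B·CA·DD·B·DD·B
    A ↦ B
    C ↦ DD
    D ↦ CA
  step 0 ⇒ step 1: ABAC ⇒ B·D·B·DD
    B ↦ D

A->B, B->D, C->DD, D->CA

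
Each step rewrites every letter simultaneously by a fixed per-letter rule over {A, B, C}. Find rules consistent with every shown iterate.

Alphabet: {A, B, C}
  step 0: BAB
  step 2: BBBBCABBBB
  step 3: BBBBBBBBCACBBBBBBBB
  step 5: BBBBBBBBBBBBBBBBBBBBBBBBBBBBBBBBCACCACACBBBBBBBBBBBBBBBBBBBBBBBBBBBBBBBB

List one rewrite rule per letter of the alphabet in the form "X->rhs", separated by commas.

  step 2 ⇒ step 3: BBBBCABBBB ⇒ BB·BB·BB·BB·CA·C·BB·BB·BB·BB
    A ↦ C
    B ↦ BB
    C ↦ CA

A->C, B->BB, C->CA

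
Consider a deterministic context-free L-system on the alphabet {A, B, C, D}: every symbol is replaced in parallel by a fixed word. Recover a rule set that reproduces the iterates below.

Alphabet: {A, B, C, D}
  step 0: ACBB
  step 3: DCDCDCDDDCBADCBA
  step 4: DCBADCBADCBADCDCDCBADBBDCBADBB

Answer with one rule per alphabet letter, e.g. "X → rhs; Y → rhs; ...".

A->BB, B->D, C->BA, D->DC

  step 3 ⇒ step 4: DCDCDCDDDCBADCBA ⇒ DC·BA·DC·BA·DC·BA·DC·DC·DC·BA·D·BB·DC·BA·D·BB
    A ↦ BB
    B ↦ D
    C ↦ BA
    D ↦ DC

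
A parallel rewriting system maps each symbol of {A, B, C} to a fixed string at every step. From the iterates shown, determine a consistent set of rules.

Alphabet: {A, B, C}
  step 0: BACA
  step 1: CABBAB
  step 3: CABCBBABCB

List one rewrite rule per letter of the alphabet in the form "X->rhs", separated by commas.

A->AB, B->C, C->B

  step 0 ⇒ step 1: BACA ⇒ C·AB·B·AB
    A ↦ AB
    B ↦ C
    C ↦ B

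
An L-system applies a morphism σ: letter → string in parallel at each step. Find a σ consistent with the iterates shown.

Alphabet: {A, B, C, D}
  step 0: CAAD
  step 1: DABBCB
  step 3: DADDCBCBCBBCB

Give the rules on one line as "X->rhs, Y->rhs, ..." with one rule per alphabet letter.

A->B, B->D, C->DA, D->CB

  step 0 ⇒ step 1: CAAD ⇒ DA·B·B·CB
    A ↦ B
    C ↦ DA
    D ↦ CB
    B ↦ D  (constrained at step 1)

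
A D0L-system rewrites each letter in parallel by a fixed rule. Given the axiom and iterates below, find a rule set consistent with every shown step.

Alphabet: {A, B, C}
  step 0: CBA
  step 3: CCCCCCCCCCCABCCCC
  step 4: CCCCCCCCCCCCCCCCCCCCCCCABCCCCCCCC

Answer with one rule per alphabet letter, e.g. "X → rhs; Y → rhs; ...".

A->C, B->AB, C->CC

  step 3 ⇒ step 4: CCCCCCCCCCCABCCCC ⇒ CC·CC·CC·CC·CC·CC·CC·CC·CC·CC·CC·C·AB·CC·CC·CC·CC
    A ↦ C
    B ↦ AB
    C ↦ CC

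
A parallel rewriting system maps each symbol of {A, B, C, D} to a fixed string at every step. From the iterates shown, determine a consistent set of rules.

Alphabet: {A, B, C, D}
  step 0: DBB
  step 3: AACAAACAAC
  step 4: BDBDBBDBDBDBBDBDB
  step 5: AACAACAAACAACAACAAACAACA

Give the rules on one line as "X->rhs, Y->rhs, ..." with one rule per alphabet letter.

  step 4 ⇒ step 5: BDBDBBDBDBDBBDBDB ⇒ A·AC·A·AC·A·A·AC·A·AC·A·AC·A·A·AC·A·AC·A
    B ↦ A
    D ↦ AC
  step 3 ⇒ step 4: AACAAACAAC ⇒ BD·BD·B·BD·BD·BD·B·BD·BD·B
    A ↦ BD
  step 3 ⇒ step 4: AACAAACAAC ⇒ BD·BD·B·BD·BD·BD·B·BD·BD·B
    C ↦ B

A->BD, B->A, C->B, D->AC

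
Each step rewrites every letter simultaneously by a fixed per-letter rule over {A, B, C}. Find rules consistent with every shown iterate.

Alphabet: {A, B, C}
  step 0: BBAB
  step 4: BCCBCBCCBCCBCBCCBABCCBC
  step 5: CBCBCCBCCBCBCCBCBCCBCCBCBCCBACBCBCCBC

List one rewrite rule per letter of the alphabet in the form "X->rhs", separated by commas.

A->BA, B->C, C->BC

  step 4 ⇒ step 5: BCCBCBCCBCCBCBCCBABCCBC ⇒ C·BC·BC·C·BC·C·BC·BC·C·BC·BC·C·BC·C·BC·BC·C·BA·C·BC·BC·C·BC
    A ↦ BA
    B ↦ C
    C ↦ BC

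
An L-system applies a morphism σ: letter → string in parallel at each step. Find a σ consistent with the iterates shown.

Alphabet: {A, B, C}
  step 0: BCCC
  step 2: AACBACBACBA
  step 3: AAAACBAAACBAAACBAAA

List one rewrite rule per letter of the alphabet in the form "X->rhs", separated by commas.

  step 2 ⇒ step 3: AACBACBACBA ⇒ AA·AA·CB·A·AA·CB·A·AA·CB·A·AA
    A ↦ AA
    B ↦ A
    C ↦ CB

A->AA, B->A, C->CB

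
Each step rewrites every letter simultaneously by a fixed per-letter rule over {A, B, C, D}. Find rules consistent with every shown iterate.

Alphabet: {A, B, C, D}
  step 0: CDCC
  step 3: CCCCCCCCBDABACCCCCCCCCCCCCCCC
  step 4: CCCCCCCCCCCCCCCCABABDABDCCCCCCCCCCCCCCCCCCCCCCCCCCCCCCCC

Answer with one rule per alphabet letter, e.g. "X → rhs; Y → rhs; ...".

  step 3 ⇒ step 4: CCCCCCCCBDABACCCCCCCCCCCCCCCC ⇒ CC·CC·CC·CC·CC·CC·CC·CC·A·BA·BD·A·BD·CC·CC·CC·CC·CC·CC·CC·CC·CC·CC·CC·CC·CC·CC·CC·CC
    A ↦ BD
    B ↦ A
    C ↦ CC
    D ↦ BA

A->BD, B->A, C->CC, D->BA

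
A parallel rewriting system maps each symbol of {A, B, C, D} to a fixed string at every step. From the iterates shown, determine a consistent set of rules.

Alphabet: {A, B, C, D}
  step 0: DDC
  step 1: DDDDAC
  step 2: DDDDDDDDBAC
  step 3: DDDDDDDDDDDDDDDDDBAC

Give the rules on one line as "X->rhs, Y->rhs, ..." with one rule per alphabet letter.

A->B, B->D, C->AC, D->DD

  step 2 ⇒ step 3: DDDDDDDDBAC ⇒ DD·DD·DD·DD·DD·DD·DD·DD·D·B·AC
    A ↦ B
    B ↦ D
    C ↦ AC
    D ↦ DD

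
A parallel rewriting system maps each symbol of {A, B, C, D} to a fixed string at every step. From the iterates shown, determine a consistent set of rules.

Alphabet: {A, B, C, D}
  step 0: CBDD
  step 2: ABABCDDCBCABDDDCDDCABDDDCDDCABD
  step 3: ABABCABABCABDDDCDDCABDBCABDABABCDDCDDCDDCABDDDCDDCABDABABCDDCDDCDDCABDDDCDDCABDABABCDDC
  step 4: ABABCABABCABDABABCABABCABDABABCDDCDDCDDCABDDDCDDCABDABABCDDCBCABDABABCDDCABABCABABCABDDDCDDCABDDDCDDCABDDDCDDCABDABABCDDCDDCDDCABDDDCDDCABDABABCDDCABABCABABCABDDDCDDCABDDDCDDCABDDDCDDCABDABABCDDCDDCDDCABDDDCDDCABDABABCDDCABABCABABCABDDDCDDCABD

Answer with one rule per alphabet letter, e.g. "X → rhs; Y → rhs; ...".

  step 3 ⇒ step 4: ABABCABABCABDDDCDDCABDBCABDABABCDDCDDCDDCABDDDCDDCABDABABCDDCDDCDDCABDDDCDDCABDABABCDDC ⇒ ABA·BC·ABA·BC·ABD·ABA·BC·ABA·BC·ABD·ABA·BC·DDC·DDC·DDC·ABD·DDC·DDC·ABD·ABA·BC·DDC·BC·ABD·ABA·BC·DDC·ABA·BC·ABA·BC·ABD·DDC·DDC·ABD·DDC·DDC·ABD·DDC·DDC·ABD·ABA·BC·DDC·DDC·DDC·ABD·DDC·DDC·ABD·ABA·BC·DDC·ABA·BC·ABA·BC·ABD·DDC·DDC·ABD·DDC·DDC·ABD·DDC·DDC·ABD·ABA·BC·DDC·DDC·DDC·ABD·DDC·DDC·ABD·ABA·BC·DDC·ABA·BC·ABA·BC·ABD·DDC·DDC·ABD
    A ↦ ABA
    B ↦ BC
    C ↦ ABD
    D ↦ DDC

A->ABA, B->BC, C->ABD, D->DDC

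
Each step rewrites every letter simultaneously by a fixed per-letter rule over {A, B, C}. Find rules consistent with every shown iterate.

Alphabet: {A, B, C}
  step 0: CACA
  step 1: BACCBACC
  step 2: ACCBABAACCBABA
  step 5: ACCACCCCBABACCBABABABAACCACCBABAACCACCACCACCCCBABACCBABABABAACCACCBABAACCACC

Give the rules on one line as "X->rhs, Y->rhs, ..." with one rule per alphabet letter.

A->CC, B->A, C->BA

  step 1 ⇒ step 2: BACCBACC ⇒ A·CC·BA·BA·A·CC·BA·BA
    A ↦ CC
    B ↦ A
    C ↦ BA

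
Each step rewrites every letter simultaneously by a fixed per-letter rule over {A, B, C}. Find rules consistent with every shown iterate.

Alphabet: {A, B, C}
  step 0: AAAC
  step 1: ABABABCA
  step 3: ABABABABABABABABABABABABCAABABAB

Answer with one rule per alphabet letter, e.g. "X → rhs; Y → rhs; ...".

A->AB, B->AB, C->CA

  step 0 ⇒ step 1: AAAC ⇒ AB·AB·AB·CA
    A ↦ AB
    C ↦ CA
    B ↦ AB  (constrained at step 1)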